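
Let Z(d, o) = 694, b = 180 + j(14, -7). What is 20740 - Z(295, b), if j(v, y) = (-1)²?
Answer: 20046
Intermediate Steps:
j(v, y) = 1
b = 181 (b = 180 + 1 = 181)
20740 - Z(295, b) = 20740 - 1*694 = 20740 - 694 = 20046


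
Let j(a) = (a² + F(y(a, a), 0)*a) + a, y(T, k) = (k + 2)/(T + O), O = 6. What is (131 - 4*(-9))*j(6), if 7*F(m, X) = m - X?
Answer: 49766/7 ≈ 7109.4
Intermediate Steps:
y(T, k) = (2 + k)/(6 + T) (y(T, k) = (k + 2)/(T + 6) = (2 + k)/(6 + T))
F(m, X) = -X/7 + m/7 (F(m, X) = (m - X)/7 = -X/7 + m/7)
j(a) = a + a² + a*(2 + a)/(7*(6 + a)) (j(a) = (a² + (-⅐*0 + ((2 + a)/(6 + a))/7)*a) + a = (a² + (0 + (2 + a)/(7*(6 + a)))*a) + a = (a² + ((2 + a)/(7*(6 + a)))*a) + a = (a² + a*(2 + a)/(7*(6 + a))) + a = a + a² + a*(2 + a)/(7*(6 + a)))
(131 - 4*(-9))*j(6) = (131 - 4*(-9))*((⅐)*6*(44 + 7*6² + 50*6)/(6 + 6)) = (131 + 36)*((⅐)*6*(44 + 7*36 + 300)/12) = 167*((⅐)*6*(1/12)*(44 + 252 + 300)) = 167*((⅐)*6*(1/12)*596) = 167*(298/7) = 49766/7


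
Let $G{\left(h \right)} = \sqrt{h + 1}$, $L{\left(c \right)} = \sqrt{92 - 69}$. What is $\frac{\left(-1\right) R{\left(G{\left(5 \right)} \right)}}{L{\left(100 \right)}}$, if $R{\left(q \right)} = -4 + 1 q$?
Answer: $\frac{\sqrt{23} \left(4 - \sqrt{6}\right)}{23} \approx 0.3233$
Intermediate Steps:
$L{\left(c \right)} = \sqrt{23}$
$G{\left(h \right)} = \sqrt{1 + h}$
$R{\left(q \right)} = -4 + q$
$\frac{\left(-1\right) R{\left(G{\left(5 \right)} \right)}}{L{\left(100 \right)}} = \frac{\left(-1\right) \left(-4 + \sqrt{1 + 5}\right)}{\sqrt{23}} = - (-4 + \sqrt{6}) \frac{\sqrt{23}}{23} = \left(4 - \sqrt{6}\right) \frac{\sqrt{23}}{23} = \frac{\sqrt{23} \left(4 - \sqrt{6}\right)}{23}$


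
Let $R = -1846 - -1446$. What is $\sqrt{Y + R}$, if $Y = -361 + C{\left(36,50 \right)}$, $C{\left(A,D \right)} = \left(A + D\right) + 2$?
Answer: $i \sqrt{673} \approx 25.942 i$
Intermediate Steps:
$R = -400$ ($R = -1846 + 1446 = -400$)
$C{\left(A,D \right)} = 2 + A + D$
$Y = -273$ ($Y = -361 + \left(2 + 36 + 50\right) = -361 + 88 = -273$)
$\sqrt{Y + R} = \sqrt{-273 - 400} = \sqrt{-673} = i \sqrt{673}$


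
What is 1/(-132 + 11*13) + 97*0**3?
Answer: 1/11 ≈ 0.090909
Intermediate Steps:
1/(-132 + 11*13) + 97*0**3 = 1/(-132 + 143) + 97*0 = 1/11 + 0 = 1/11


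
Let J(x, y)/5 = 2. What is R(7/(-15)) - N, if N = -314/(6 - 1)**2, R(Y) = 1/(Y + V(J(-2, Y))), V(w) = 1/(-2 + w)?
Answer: 9874/1025 ≈ 9.6332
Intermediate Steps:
J(x, y) = 10 (J(x, y) = 5*2 = 10)
R(Y) = 1/(1/8 + Y) (R(Y) = 1/(Y + 1/(-2 + 10)) = 1/(Y + 1/8) = 1/(1/8 + Y))
N = -314/25 (N = -314/(5**2) = -314/25 ≈ -12.560)
R(7/(-15)) - N = 8/(1 + 8*(7/(-15))) - 1*(-314/25) = 8/(1 + 8*(7*(-1/15))) + 314/25 = 8/(1 + 8*(-7/15)) + 314/25 = 8/(1 - 56/15) + 314/25 = 8/(-41/15) + 314/25 = 8*(-15/41) + 314/25 = -120/41 + 314/25 = 9874/1025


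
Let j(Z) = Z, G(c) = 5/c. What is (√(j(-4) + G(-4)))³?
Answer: -21*I*√21/8 ≈ -12.029*I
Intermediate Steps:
(√(j(-4) + G(-4)))³ = (√(-4 + 5/(-4)))³ = (√(-4 + 5*(-¼)))³ = (√(-4 - 5/4))³ = (√(-21/4))³ = (I*√21/2)³ = -21*I*√21/8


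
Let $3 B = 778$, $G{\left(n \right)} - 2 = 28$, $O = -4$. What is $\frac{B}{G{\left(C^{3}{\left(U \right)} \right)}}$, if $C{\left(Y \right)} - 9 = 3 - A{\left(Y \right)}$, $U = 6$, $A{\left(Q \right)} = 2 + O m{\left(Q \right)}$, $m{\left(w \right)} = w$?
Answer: $\frac{389}{45} \approx 8.6444$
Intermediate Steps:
$A{\left(Q \right)} = 2 - 4 Q$
$C{\left(Y \right)} = 10 + 4 Y$ ($C{\left(Y \right)} = 9 - \left(-1 - 4 Y\right) = 9 + \left(3 + \left(-2 + 4 Y\right)\right) = 9 + \left(1 + 4 Y\right) = 10 + 4 Y$)
$G{\left(n \right)} = 30$ ($G{\left(n \right)} = 2 + 28 = 30$)
$B = \frac{778}{3}$ ($B = \frac{1}{3} \cdot 778 = \frac{778}{3} \approx 259.33$)
$\frac{B}{G{\left(C^{3}{\left(U \right)} \right)}} = \frac{778}{3 \cdot 30} = \frac{778}{3} \cdot \frac{1}{30} = \frac{389}{45}$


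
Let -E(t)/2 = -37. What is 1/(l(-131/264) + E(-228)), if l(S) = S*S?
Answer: 69696/5174665 ≈ 0.013469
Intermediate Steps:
E(t) = 74 (E(t) = -2*(-37) = 74)
l(S) = S²
1/(l(-131/264) + E(-228)) = 1/((-131/264)² + 74) = 1/(17161/69696 + 74) = 1/(5174665/69696) = 69696/5174665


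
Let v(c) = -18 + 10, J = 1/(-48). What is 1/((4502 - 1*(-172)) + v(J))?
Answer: 1/4666 ≈ 0.00021432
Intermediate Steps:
J = -1/48 ≈ -0.020833
v(c) = -8
1/((4502 - 1*(-172)) + v(J)) = 1/((4502 - 1*(-172)) - 8) = 1/((4502 + 172) - 8) = 1/(4674 - 8) = 1/4666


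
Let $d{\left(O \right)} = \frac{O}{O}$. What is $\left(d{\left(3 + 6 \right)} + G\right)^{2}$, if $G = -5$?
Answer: $16$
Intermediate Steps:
$d{\left(O \right)} = 1$
$\left(d{\left(3 + 6 \right)} + G\right)^{2} = \left(1 - 5\right)^{2} = \left(-4\right)^{2} = 16$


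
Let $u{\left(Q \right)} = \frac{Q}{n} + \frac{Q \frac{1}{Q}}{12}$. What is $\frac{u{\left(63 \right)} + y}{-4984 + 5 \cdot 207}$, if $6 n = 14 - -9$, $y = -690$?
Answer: $\frac{185881}{1089924} \approx 0.17054$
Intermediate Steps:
$n = \frac{23}{6}$ ($n = \frac{14 - -9}{6} = \frac{14 + 9}{6} = \frac{1}{6} \cdot 23 = \frac{23}{6} \approx 3.8333$)
$u{\left(Q \right)} = \frac{1}{12} + \frac{6 Q}{23}$ ($u{\left(Q \right)} = \frac{Q}{\frac{23}{6}} + \frac{Q \frac{1}{Q}}{12} = Q \frac{6}{23} + 1 \cdot \frac{1}{12} = \frac{6 Q}{23} + \frac{1}{12} = \frac{1}{12} + \frac{6 Q}{23}$)
$\frac{u{\left(63 \right)} + y}{-4984 + 5 \cdot 207} = \frac{\left(\frac{1}{12} + \frac{6}{23} \cdot 63\right) - 690}{-4984 + 5 \cdot 207} = \frac{\left(\frac{1}{12} + \frac{378}{23}\right) - 690}{-4984 + 1035} = \frac{\frac{4559}{276} - 690}{-3949} = \left(- \frac{185881}{276}\right) \left(- \frac{1}{3949}\right) = \frac{185881}{1089924}$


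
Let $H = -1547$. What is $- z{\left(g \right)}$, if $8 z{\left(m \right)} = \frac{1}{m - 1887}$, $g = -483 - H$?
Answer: $\frac{1}{6584} \approx 0.00015188$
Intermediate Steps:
$g = 1064$ ($g = -483 - -1547 = -483 + 1547 = 1064$)
$z{\left(m \right)} = \frac{1}{8 \left(-1887 + m\right)}$ ($z{\left(m \right)} = \frac{1}{8 \left(m - 1887\right)} = \frac{1}{8 \left(-1887 + m\right)}$)
$- z{\left(g \right)} = - \frac{1}{8 \left(-1887 + 1064\right)} = - \frac{1}{8 \left(-823\right)} = - \frac{-1}{8 \cdot 823} = \left(-1\right) \left(- \frac{1}{6584}\right) = \frac{1}{6584}$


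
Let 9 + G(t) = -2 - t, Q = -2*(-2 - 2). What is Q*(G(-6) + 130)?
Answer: 1000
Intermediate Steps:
Q = 8 (Q = -2*(-4) = 8)
G(t) = -11 - t (G(t) = -9 + (-2 - t) = -11 - t)
Q*(G(-6) + 130) = 8*((-11 - 1*(-6)) + 130) = 8*((-11 + 6) + 130) = 8*(-5 + 130) = 8*125 = 1000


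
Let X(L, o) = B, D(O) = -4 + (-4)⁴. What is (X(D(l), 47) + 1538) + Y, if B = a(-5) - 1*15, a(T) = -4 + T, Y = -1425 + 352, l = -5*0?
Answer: 441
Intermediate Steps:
l = 0
Y = -1073
B = -24 (B = (-4 - 5) - 1*15 = -9 - 15 = -24)
D(O) = 252 (D(O) = -4 + 256 = 252)
X(L, o) = -24
(X(D(l), 47) + 1538) + Y = (-24 + 1538) - 1073 = 1514 - 1073 = 441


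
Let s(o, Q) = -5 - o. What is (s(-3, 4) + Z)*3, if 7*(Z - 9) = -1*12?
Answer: 111/7 ≈ 15.857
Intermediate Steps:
Z = 51/7 (Z = 9 + (-1*12)/7 = 9 + (⅐)*(-12) = 9 - 12/7 = 51/7 ≈ 7.2857)
(s(-3, 4) + Z)*3 = ((-5 - 1*(-3)) + 51/7)*3 = ((-5 + 3) + 51/7)*3 = (-2 + 51/7)*3 = (37/7)*3 = 111/7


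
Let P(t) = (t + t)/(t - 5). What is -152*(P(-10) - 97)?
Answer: 43624/3 ≈ 14541.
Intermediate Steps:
P(t) = 2*t/(-5 + t) (P(t) = (2*t)/(-5 + t) = 2*t/(-5 + t))
-152*(P(-10) - 97) = -152*(2*(-10)/(-5 - 10) - 97) = -152*(2*(-10)/(-15) - 97) = -152*(2*(-10)*(-1/15) - 97) = -152*(4/3 - 97) = -152*(-287/3) = 43624/3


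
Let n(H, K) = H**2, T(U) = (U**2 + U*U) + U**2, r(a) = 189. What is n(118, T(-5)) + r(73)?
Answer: 14113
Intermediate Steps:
T(U) = 3*U**2 (T(U) = (U**2 + U**2) + U**2 = 2*U**2 + U**2 = 3*U**2)
n(118, T(-5)) + r(73) = 118**2 + 189 = 13924 + 189 = 14113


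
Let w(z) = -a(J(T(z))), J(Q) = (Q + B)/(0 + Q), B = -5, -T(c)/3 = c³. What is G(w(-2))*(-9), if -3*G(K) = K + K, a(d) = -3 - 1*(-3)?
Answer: 0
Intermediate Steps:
T(c) = -3*c³
J(Q) = (-5 + Q)/Q (J(Q) = (Q - 5)/(0 + Q) = (-5 + Q)/Q)
a(d) = 0 (a(d) = -3 + 3 = 0)
w(z) = 0 (w(z) = -1*0 = 0)
G(K) = -2*K/3 (G(K) = -(K + K)/3 = -2*K/3)
G(w(-2))*(-9) = -⅔*0*(-9) = 0*(-9) = 0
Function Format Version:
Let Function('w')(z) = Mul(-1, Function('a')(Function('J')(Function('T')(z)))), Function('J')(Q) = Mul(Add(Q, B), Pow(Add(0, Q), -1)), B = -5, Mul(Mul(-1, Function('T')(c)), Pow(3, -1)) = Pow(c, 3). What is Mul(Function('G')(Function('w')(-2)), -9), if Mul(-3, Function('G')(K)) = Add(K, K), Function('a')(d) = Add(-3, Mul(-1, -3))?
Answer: 0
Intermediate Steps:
Function('T')(c) = Mul(-3, Pow(c, 3))
Function('J')(Q) = Mul(Pow(Q, -1), Add(-5, Q)) (Function('J')(Q) = Mul(Add(Q, -5), Pow(Add(0, Q), -1)) = Mul(Add(-5, Q), Pow(Q, -1)) = Mul(Pow(Q, -1), Add(-5, Q)))
Function('a')(d) = 0 (Function('a')(d) = Add(-3, 3) = 0)
Function('w')(z) = 0 (Function('w')(z) = Mul(-1, 0) = 0)
Function('G')(K) = Mul(Rational(-2, 3), K) (Function('G')(K) = Mul(Rational(-1, 3), Add(K, K)) = Mul(Rational(-1, 3), Mul(2, K)) = Mul(Rational(-2, 3), K))
Mul(Function('G')(Function('w')(-2)), -9) = Mul(Mul(Rational(-2, 3), 0), -9) = Mul(0, -9) = 0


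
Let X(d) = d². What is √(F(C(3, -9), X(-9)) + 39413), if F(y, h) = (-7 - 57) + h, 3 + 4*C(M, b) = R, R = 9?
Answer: √39430 ≈ 198.57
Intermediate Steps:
C(M, b) = 3/2 (C(M, b) = -¾ + (¼)*9 = -¾ + 9/4 = 3/2)
F(y, h) = -64 + h
√(F(C(3, -9), X(-9)) + 39413) = √((-64 + (-9)²) + 39413) = √((-64 + 81) + 39413) = √(17 + 39413) = √39430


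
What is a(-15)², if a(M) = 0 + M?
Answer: 225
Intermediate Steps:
a(M) = M
a(-15)² = (-15)² = 225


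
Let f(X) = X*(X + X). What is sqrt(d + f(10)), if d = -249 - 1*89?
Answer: I*sqrt(138) ≈ 11.747*I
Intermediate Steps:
d = -338 (d = -249 - 89 = -338)
f(X) = 2*X**2 (f(X) = X*(2*X) = 2*X**2)
sqrt(d + f(10)) = sqrt(-338 + 2*10**2) = sqrt(-338 + 2*100) = sqrt(-338 + 200) = sqrt(-138) = I*sqrt(138)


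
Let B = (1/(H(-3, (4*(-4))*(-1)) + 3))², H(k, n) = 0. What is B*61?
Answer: 61/9 ≈ 6.7778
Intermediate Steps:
B = ⅑ (B = (1/(0 + 3))² = (1/3)² = (⅓)² = ⅑ ≈ 0.11111)
B*61 = (⅑)*61 = 61/9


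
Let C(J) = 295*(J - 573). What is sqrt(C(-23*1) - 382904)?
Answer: 2*I*sqrt(139681) ≈ 747.48*I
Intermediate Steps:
C(J) = -169035 + 295*J (C(J) = 295*(-573 + J) = -169035 + 295*J)
sqrt(C(-23*1) - 382904) = sqrt((-169035 + 295*(-23*1)) - 382904) = sqrt((-169035 + 295*(-23)) - 382904) = sqrt((-169035 - 6785) - 382904) = sqrt(-175820 - 382904) = sqrt(-558724) = 2*I*sqrt(139681)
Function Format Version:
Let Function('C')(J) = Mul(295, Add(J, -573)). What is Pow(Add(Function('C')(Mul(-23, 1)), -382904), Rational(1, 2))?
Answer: Mul(2, I, Pow(139681, Rational(1, 2))) ≈ Mul(747.48, I)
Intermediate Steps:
Function('C')(J) = Add(-169035, Mul(295, J)) (Function('C')(J) = Mul(295, Add(-573, J)) = Add(-169035, Mul(295, J)))
Pow(Add(Function('C')(Mul(-23, 1)), -382904), Rational(1, 2)) = Pow(Add(Add(-169035, Mul(295, Mul(-23, 1))), -382904), Rational(1, 2)) = Pow(Add(Add(-169035, Mul(295, -23)), -382904), Rational(1, 2)) = Pow(Add(Add(-169035, -6785), -382904), Rational(1, 2)) = Pow(Add(-175820, -382904), Rational(1, 2)) = Pow(-558724, Rational(1, 2)) = Mul(2, I, Pow(139681, Rational(1, 2)))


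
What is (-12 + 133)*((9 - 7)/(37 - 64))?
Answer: -242/27 ≈ -8.9630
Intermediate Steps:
(-12 + 133)*((9 - 7)/(37 - 64)) = 121*(2/(-27)) = 121*(2*(-1/27)) = 121*(-2/27) = -242/27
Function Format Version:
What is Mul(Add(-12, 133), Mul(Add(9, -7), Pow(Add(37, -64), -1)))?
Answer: Rational(-242, 27) ≈ -8.9630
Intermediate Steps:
Mul(Add(-12, 133), Mul(Add(9, -7), Pow(Add(37, -64), -1))) = Mul(121, Mul(2, Pow(-27, -1))) = Mul(121, Mul(2, Rational(-1, 27))) = Mul(121, Rational(-2, 27)) = Rational(-242, 27)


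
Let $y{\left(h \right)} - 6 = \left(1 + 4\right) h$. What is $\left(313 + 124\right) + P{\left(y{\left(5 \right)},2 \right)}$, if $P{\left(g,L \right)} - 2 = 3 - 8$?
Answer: $434$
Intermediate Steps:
$y{\left(h \right)} = 6 + 5 h$ ($y{\left(h \right)} = 6 + \left(1 + 4\right) h = 6 + 5 h$)
$P{\left(g,L \right)} = -3$ ($P{\left(g,L \right)} = 2 + \left(3 - 8\right) = 2 - 5 = -3$)
$\left(313 + 124\right) + P{\left(y{\left(5 \right)},2 \right)} = \left(313 + 124\right) - 3 = 437 - 3 = 434$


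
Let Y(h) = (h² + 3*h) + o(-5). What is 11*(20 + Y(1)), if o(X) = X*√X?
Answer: 264 - 55*I*√5 ≈ 264.0 - 122.98*I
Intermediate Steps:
o(X) = X^(3/2)
Y(h) = h² + 3*h - 5*I*√5 (Y(h) = (h² + 3*h) + (-5)^(3/2) = (h² + 3*h) - 5*I*√5 = h² + 3*h - 5*I*√5)
11*(20 + Y(1)) = 11*(20 + (1² + 3*1 - 5*I*√5)) = 11*(20 + (1 + 3 - 5*I*√5)) = 11*(20 + (4 - 5*I*√5)) = 11*(24 - 5*I*√5) = 264 - 55*I*√5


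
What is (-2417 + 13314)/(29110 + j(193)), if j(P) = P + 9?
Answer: 10897/29312 ≈ 0.37176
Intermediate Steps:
j(P) = 9 + P
(-2417 + 13314)/(29110 + j(193)) = (-2417 + 13314)/(29110 + (9 + 193)) = 10897/(29110 + 202) = 10897/29312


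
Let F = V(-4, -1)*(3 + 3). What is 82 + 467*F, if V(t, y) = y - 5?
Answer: -16730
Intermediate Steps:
V(t, y) = -5 + y
F = -36 (F = (-5 - 1)*(3 + 3) = -6*6 = -36)
82 + 467*F = 82 + 467*(-36) = 82 - 16812 = -16730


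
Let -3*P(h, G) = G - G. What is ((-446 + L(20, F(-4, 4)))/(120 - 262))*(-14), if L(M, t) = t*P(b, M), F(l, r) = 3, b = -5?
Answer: -3122/71 ≈ -43.972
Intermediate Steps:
P(h, G) = 0 (P(h, G) = -(G - G)/3 = -⅓*0 = 0)
L(M, t) = 0 (L(M, t) = t*0 = 0)
((-446 + L(20, F(-4, 4)))/(120 - 262))*(-14) = ((-446 + 0)/(120 - 262))*(-14) = -446/(-142)*(-14) = -446*(-1/142)*(-14) = (223/71)*(-14) = -3122/71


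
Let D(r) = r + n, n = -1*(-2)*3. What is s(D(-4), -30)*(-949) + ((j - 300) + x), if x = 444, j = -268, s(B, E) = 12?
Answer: -11512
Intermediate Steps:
n = 6 (n = 2*3 = 6)
D(r) = 6 + r (D(r) = r + 6 = 6 + r)
s(D(-4), -30)*(-949) + ((j - 300) + x) = 12*(-949) + ((-268 - 300) + 444) = -11388 + (-568 + 444) = -11388 - 124 = -11512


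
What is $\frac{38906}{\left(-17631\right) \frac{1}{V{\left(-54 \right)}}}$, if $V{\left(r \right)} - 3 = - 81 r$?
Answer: $- \frac{56763854}{5877} \approx -9658.6$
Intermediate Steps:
$V{\left(r \right)} = 3 - 81 r$
$\frac{38906}{\left(-17631\right) \frac{1}{V{\left(-54 \right)}}} = \frac{38906}{\left(-17631\right) \frac{1}{3 - -4374}} = \frac{38906}{\left(-17631\right) \frac{1}{3 + 4374}} = \frac{38906}{\left(-17631\right) \frac{1}{4377}} = \frac{38906}{- \frac{5877}{1459}} = 38906 \left(- \frac{1459}{5877}\right) = - \frac{56763854}{5877}$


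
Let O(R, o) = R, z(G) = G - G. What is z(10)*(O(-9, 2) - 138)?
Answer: 0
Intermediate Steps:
z(G) = 0
z(10)*(O(-9, 2) - 138) = 0*(-9 - 138) = 0*(-147) = 0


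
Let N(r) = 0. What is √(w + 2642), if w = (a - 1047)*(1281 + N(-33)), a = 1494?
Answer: √575249 ≈ 758.45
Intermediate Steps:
w = 572607 (w = (1494 - 1047)*(1281 + 0) = 447*1281 = 572607)
√(w + 2642) = √(572607 + 2642) = √575249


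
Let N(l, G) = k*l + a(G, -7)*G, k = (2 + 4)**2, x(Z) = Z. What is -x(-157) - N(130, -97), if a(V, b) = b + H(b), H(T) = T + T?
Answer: -6560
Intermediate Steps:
H(T) = 2*T
a(V, b) = 3*b (a(V, b) = b + 2*b = 3*b)
k = 36 (k = 6**2 = 36)
N(l, G) = -21*G + 36*l (N(l, G) = 36*l + (3*(-7))*G = 36*l - 21*G = -21*G + 36*l)
-x(-157) - N(130, -97) = -1*(-157) - (-21*(-97) + 36*130) = 157 - (2037 + 4680) = 157 - 1*6717 = 157 - 6717 = -6560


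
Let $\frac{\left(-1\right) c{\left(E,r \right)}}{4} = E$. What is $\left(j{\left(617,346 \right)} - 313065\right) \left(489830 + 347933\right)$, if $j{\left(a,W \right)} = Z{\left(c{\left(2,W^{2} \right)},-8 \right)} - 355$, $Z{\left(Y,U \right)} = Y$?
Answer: $-262578381564$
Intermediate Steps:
$c{\left(E,r \right)} = - 4 E$
$j{\left(a,W \right)} = -363$ ($j{\left(a,W \right)} = \left(-4\right) 2 - 355 = -8 - 355 = -363$)
$\left(j{\left(617,346 \right)} - 313065\right) \left(489830 + 347933\right) = \left(-363 - 313065\right) \left(489830 + 347933\right) = \left(-313428\right) 837763 = -262578381564$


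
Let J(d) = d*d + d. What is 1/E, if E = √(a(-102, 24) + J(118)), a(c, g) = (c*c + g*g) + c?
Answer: √6230/12460 ≈ 0.0063347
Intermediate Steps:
a(c, g) = c + c² + g² (a(c, g) = (c² + g²) + c = c + c² + g²)
J(d) = d + d² (J(d) = d² + d = d + d²)
E = 2*√6230 (E = √((-102 + (-102)² + 24²) + 118*(1 + 118)) = √((-102 + 10404 + 576) + 118*119) = √(10878 + 14042) = √24920 = 2*√6230 ≈ 157.86)
1/E = 1/(2*√6230) = √6230/12460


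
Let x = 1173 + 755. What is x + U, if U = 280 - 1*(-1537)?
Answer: 3745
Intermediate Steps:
x = 1928
U = 1817 (U = 280 + 1537 = 1817)
x + U = 1928 + 1817 = 3745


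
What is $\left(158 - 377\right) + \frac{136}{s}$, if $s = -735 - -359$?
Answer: $- \frac{10310}{47} \approx -219.36$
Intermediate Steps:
$s = -376$ ($s = -735 + 359 = -376$)
$\left(158 - 377\right) + \frac{136}{s} = \left(158 - 377\right) + \frac{136}{-376} = -219 + 136 \left(- \frac{1}{376}\right) = -219 - \frac{17}{47} = - \frac{10310}{47}$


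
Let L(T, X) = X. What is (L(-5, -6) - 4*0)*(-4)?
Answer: 24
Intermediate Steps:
(L(-5, -6) - 4*0)*(-4) = (-6 - 4*0)*(-4) = (-6 + 0)*(-4) = -6*(-4) = 24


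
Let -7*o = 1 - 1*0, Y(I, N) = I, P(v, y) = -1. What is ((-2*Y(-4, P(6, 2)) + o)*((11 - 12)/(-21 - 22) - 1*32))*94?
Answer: -7108750/301 ≈ -23617.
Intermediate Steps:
o = -⅐ (o = -(1 - 1*0)/7 = -(1 + 0)/7 = -⅐*1 = -⅐ ≈ -0.14286)
((-2*Y(-4, P(6, 2)) + o)*((11 - 12)/(-21 - 22) - 1*32))*94 = ((-(-8) - ⅐)*((11 - 12)/(-21 - 22) - 1*32))*94 = ((-2*(-4) - ⅐)*(-1/(-43) - 32))*94 = ((8 - ⅐)*(-1*(-1/43) - 32))*94 = (55*(1/43 - 32)/7)*94 = ((55/7)*(-1375/43))*94 = -75625/301*94 = -7108750/301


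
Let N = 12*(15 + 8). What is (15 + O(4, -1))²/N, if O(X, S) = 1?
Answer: 64/69 ≈ 0.92754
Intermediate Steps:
N = 276 (N = 12*23 = 276)
(15 + O(4, -1))²/N = (15 + 1)²/276 = 16²*(1/276) = 256*(1/276) = 64/69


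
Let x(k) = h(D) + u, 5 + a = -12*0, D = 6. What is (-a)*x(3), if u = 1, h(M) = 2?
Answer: 15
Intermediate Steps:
a = -5 (a = -5 - 12*0 = -5 + 0 = -5)
x(k) = 3 (x(k) = 2 + 1 = 3)
(-a)*x(3) = -1*(-5)*3 = 5*3 = 15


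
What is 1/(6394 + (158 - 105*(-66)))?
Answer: 1/13482 ≈ 7.4173e-5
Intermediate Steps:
1/(6394 + (158 - 105*(-66))) = 1/(6394 + (158 + 6930)) = 1/(6394 + 7088) = 1/13482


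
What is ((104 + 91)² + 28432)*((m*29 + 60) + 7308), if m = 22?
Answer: 532054742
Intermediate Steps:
((104 + 91)² + 28432)*((m*29 + 60) + 7308) = ((104 + 91)² + 28432)*((22*29 + 60) + 7308) = (195² + 28432)*((638 + 60) + 7308) = (38025 + 28432)*(698 + 7308) = 66457*8006 = 532054742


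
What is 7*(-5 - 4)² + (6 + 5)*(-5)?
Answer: 512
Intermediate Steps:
7*(-5 - 4)² + (6 + 5)*(-5) = 7*(-9)² + 11*(-5) = 7*81 - 55 = 567 - 55 = 512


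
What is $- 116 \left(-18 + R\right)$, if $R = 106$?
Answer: $-10208$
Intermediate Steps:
$- 116 \left(-18 + R\right) = - 116 \left(-18 + 106\right) = \left(-116\right) 88 = -10208$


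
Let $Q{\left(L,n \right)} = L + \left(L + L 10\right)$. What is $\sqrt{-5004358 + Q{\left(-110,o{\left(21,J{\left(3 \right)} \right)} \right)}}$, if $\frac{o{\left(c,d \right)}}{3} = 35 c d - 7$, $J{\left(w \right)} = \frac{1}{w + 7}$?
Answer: $59 i \sqrt{1438} \approx 2237.3 i$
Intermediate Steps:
$J{\left(w \right)} = \frac{1}{7 + w}$
$o{\left(c,d \right)} = -21 + 105 c d$ ($o{\left(c,d \right)} = 3 \left(35 c d - 7\right) = 3 \left(-7 + 35 c d\right) = -21 + 105 c d$)
$Q{\left(L,n \right)} = 12 L$ ($Q{\left(L,n \right)} = L + \left(L + 10 L\right) = L + 11 L = 12 L$)
$\sqrt{-5004358 + Q{\left(-110,o{\left(21,J{\left(3 \right)} \right)} \right)}} = \sqrt{-5004358 + 12 \left(-110\right)} = \sqrt{-5004358 - 1320} = \sqrt{-5005678} = 59 i \sqrt{1438}$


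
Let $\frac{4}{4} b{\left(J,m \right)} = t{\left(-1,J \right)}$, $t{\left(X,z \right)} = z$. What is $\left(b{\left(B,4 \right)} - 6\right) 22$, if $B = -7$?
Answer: $-286$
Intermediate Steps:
$b{\left(J,m \right)} = J$
$\left(b{\left(B,4 \right)} - 6\right) 22 = \left(-7 - 6\right) 22 = \left(-13\right) 22 = -286$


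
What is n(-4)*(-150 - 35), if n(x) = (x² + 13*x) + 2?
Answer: 6290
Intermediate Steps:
n(x) = 2 + x² + 13*x
n(-4)*(-150 - 35) = (2 + (-4)² + 13*(-4))*(-150 - 35) = (2 + 16 - 52)*(-185) = -34*(-185) = 6290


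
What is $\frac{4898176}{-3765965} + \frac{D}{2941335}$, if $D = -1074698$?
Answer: $- \frac{3690890311706}{2215392932655} \approx -1.666$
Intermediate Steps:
$\frac{4898176}{-3765965} + \frac{D}{2941335} = \frac{4898176}{-3765965} - \frac{1074698}{2941335} = 4898176 \left(- \frac{1}{3765965}\right) - \frac{1074698}{2941335} = - \frac{4898176}{3765965} - \frac{1074698}{2941335} = - \frac{3690890311706}{2215392932655}$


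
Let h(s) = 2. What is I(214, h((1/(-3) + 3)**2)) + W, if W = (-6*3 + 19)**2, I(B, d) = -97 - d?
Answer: -98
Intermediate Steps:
W = 1 (W = (-18 + 19)**2 = 1**2 = 1)
I(214, h((1/(-3) + 3)**2)) + W = (-97 - 1*2) + 1 = (-97 - 2) + 1 = -99 + 1 = -98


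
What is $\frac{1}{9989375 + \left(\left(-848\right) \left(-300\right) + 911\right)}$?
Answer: $\frac{1}{10244686} \approx 9.7612 \cdot 10^{-8}$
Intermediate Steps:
$\frac{1}{9989375 + \left(\left(-848\right) \left(-300\right) + 911\right)} = \frac{1}{9989375 + \left(254400 + 911\right)} = \frac{1}{9989375 + 255311} = \frac{1}{10244686}$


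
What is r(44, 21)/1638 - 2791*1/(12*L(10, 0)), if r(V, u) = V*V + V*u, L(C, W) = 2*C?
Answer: -49811/5040 ≈ -9.8831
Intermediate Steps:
r(V, u) = V² + V*u
r(44, 21)/1638 - 2791*1/(12*L(10, 0)) = (44*(44 + 21))/1638 - 2791/((2*10)*12) = (44*65)*(1/1638) - 2791/(20*12) = 2860*(1/1638) - 2791/240 = 110/63 - 2791*1/240 = 110/63 - 2791/240 = -49811/5040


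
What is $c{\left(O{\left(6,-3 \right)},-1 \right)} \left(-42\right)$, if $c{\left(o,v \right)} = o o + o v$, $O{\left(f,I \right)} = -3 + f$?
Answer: $-252$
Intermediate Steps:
$c{\left(o,v \right)} = o^{2} + o v$
$c{\left(O{\left(6,-3 \right)},-1 \right)} \left(-42\right) = \left(-3 + 6\right) \left(\left(-3 + 6\right) - 1\right) \left(-42\right) = 3 \left(3 - 1\right) \left(-42\right) = 3 \cdot 2 \left(-42\right) = 6 \left(-42\right) = -252$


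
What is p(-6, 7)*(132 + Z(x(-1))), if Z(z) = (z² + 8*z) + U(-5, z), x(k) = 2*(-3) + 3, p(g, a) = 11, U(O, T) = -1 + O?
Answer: 1221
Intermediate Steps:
x(k) = -3 (x(k) = -6 + 3 = -3)
Z(z) = -6 + z² + 8*z (Z(z) = (z² + 8*z) + (-1 - 5) = (z² + 8*z) - 6 = -6 + z² + 8*z)
p(-6, 7)*(132 + Z(x(-1))) = 11*(132 + (-6 + (-3)² + 8*(-3))) = 11*(132 + (-6 + 9 - 24)) = 11*(132 - 21) = 11*111 = 1221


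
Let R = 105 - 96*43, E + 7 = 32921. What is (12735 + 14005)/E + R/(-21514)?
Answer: 50549813/50579414 ≈ 0.99941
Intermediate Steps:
E = 32914 (E = -7 + 32921 = 32914)
R = -4023 (R = 105 - 4128 = -4023)
(12735 + 14005)/E + R/(-21514) = (12735 + 14005)/32914 - 4023/(-21514) = 26740*(1/32914) - 4023*(-1/21514) = 1910/2351 + 4023/21514 = 50549813/50579414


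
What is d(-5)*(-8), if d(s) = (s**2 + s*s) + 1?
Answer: -408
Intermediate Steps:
d(s) = 1 + 2*s**2 (d(s) = (s**2 + s**2) + 1 = 2*s**2 + 1 = 1 + 2*s**2)
d(-5)*(-8) = (1 + 2*(-5)**2)*(-8) = (1 + 2*25)*(-8) = (1 + 50)*(-8) = 51*(-8) = -408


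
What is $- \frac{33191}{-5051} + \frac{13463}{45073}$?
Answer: $\frac{1564019556}{227663723} \approx 6.8699$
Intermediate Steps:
$- \frac{33191}{-5051} + \frac{13463}{45073} = \left(-33191\right) \left(- \frac{1}{5051}\right) + 13463 \cdot \frac{1}{45073} = \frac{33191}{5051} + \frac{13463}{45073} = \frac{1564019556}{227663723}$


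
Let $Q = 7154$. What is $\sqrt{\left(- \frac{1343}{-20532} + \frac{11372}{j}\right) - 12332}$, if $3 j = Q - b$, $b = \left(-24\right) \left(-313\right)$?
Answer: $\frac{i \sqrt{41964585885557085}}{1837614} \approx 111.48 i$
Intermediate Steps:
$b = 7512$
$j = - \frac{358}{3}$ ($j = \frac{7154 - 7512}{3} = \frac{1}{3} \left(-358\right) = - \frac{358}{3} \approx -119.33$)
$\sqrt{\left(- \frac{1343}{-20532} + \frac{11372}{j}\right) - 12332} = \sqrt{\left(- \frac{1343}{-20532} + \frac{11372}{- \frac{358}{3}}\right) - 12332} = \sqrt{\left(\left(-1343\right) \left(- \frac{1}{20532}\right) + 11372 \left(- \frac{3}{358}\right)\right) - 12332} = \sqrt{\left(\frac{1343}{20532} - \frac{17058}{179}\right) - 12332} = \sqrt{- \frac{349994459}{3675228} - 12332} = \sqrt{- \frac{45672906155}{3675228}} = \frac{i \sqrt{41964585885557085}}{1837614}$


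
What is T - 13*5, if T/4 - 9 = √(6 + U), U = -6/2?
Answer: -29 + 4*√3 ≈ -22.072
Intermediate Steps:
U = -3 (U = -6*½ = -3)
T = 36 + 4*√3 (T = 36 + 4*√(6 - 3) = 36 + 4*√3 ≈ 42.928)
T - 13*5 = (36 + 4*√3) - 13*5 = (36 + 4*√3) - 65 = -29 + 4*√3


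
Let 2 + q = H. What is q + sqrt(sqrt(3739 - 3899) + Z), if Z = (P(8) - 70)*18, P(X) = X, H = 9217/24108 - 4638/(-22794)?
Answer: -129521717/91586292 + 2*sqrt(-279 + I*sqrt(10)) ≈ -1.2249 + 33.407*I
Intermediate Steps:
H = 53650867/91586292 (H = 9217*(1/24108) - 4638*(-1/22794) = 9217/24108 + 773/3799 = 53650867/91586292 ≈ 0.58580)
q = -129521717/91586292 (q = -2 + 53650867/91586292 = -129521717/91586292 ≈ -1.4142)
Z = -1116 (Z = (8 - 70)*18 = -62*18 = -1116)
q + sqrt(sqrt(3739 - 3899) + Z) = -129521717/91586292 + sqrt(sqrt(3739 - 3899) - 1116) = -129521717/91586292 + sqrt(sqrt(-160) - 1116) = -129521717/91586292 + sqrt(4*I*sqrt(10) - 1116) = -129521717/91586292 + sqrt(-1116 + 4*I*sqrt(10))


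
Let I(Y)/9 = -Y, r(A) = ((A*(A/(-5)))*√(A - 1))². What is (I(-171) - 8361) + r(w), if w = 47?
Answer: 224294776/25 ≈ 8.9718e+6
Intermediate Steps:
r(A) = A⁴*(-1 + A)/25 (r(A) = ((A*(A*(-⅕)))*√(-1 + A))² = ((A*(-A/5))*√(-1 + A))² = ((-A²/5)*√(-1 + A))² = (-A²*√(-1 + A)/5)² = A⁴*(-1 + A)/25)
I(Y) = -9*Y (I(Y) = 9*(-Y) = -9*Y)
(I(-171) - 8361) + r(w) = (-9*(-171) - 8361) + (1/25)*47⁴*(-1 + 47) = (1539 - 8361) + (1/25)*4879681*46 = -6822 + 224465326/25 = 224294776/25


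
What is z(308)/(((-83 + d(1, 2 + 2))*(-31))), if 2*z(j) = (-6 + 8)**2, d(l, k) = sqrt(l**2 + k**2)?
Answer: 83/106516 + sqrt(17)/106516 ≈ 0.00081793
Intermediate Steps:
d(l, k) = sqrt(k**2 + l**2)
z(j) = 2 (z(j) = (-6 + 8)**2/2 = (1/2)*2**2 = (1/2)*4 = 2)
z(308)/(((-83 + d(1, 2 + 2))*(-31))) = 2/(((-83 + sqrt((2 + 2)**2 + 1**2))*(-31))) = 2/(((-83 + sqrt(4**2 + 1))*(-31))) = 2/(((-83 + sqrt(16 + 1))*(-31))) = 2/(((-83 + sqrt(17))*(-31))) = 2/(2573 - 31*sqrt(17))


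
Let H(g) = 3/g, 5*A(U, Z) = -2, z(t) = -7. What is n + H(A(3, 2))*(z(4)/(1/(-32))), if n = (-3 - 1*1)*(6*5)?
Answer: -1800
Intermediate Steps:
A(U, Z) = -⅖ (A(U, Z) = (⅕)*(-2) = -⅖)
n = -120 (n = (-3 - 1)*30 = -4*30 = -120)
n + H(A(3, 2))*(z(4)/(1/(-32))) = -120 + (3/(-⅖))*(-7/(1/(-32))) = -120 + (3*(-5/2))*(-7/(-1/32)) = -120 - (-105)*(-32)/2 = -120 - 15/2*224 = -120 - 1680 = -1800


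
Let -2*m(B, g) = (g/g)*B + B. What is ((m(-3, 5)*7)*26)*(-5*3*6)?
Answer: -49140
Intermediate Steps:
m(B, g) = -B (m(B, g) = -((g/g)*B + B)/2 = -(1*B + B)/2 = -(B + B)/2 = -B)
((m(-3, 5)*7)*26)*(-5*3*6) = ((-1*(-3)*7)*26)*(-5*3*6) = ((3*7)*26)*(-15*6) = (21*26)*(-90) = 546*(-90) = -49140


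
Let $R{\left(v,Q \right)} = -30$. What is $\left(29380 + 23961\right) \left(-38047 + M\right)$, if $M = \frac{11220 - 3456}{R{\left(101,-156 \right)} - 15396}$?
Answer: $- \frac{5217823607671}{2571} \approx -2.0295 \cdot 10^{9}$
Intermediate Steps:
$M = - \frac{1294}{2571}$ ($M = \frac{11220 - 3456}{-30 - 15396} = \frac{7764}{-15426} = 7764 \left(- \frac{1}{15426}\right) = - \frac{1294}{2571} \approx -0.50331$)
$\left(29380 + 23961\right) \left(-38047 + M\right) = \left(29380 + 23961\right) \left(-38047 - \frac{1294}{2571}\right) = 53341 \left(- \frac{97820131}{2571}\right) = - \frac{5217823607671}{2571}$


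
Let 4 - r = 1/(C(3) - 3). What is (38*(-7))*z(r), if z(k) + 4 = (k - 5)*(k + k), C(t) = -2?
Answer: 71288/25 ≈ 2851.5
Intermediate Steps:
r = 21/5 (r = 4 - 1/(-2 - 3) = 4 - 1/(-5) = 4 - 1*(-1/5) = 4 + 1/5 = 21/5 ≈ 4.2000)
z(k) = -4 + 2*k*(-5 + k) (z(k) = -4 + (k - 5)*(k + k) = -4 + (-5 + k)*(2*k) = -4 + 2*k*(-5 + k))
(38*(-7))*z(r) = (38*(-7))*(-4 - 10*21/5 + 2*(21/5)**2) = -266*(-4 - 42 + 2*(441/25)) = -266*(-4 - 42 + 882/25) = -266*(-268/25) = 71288/25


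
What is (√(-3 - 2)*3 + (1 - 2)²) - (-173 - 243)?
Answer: 417 + 3*I*√5 ≈ 417.0 + 6.7082*I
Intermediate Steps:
(√(-3 - 2)*3 + (1 - 2)²) - (-173 - 243) = (√(-5)*3 + (-1)²) - 1*(-416) = ((I*√5)*3 + 1) + 416 = (3*I*√5 + 1) + 416 = (1 + 3*I*√5) + 416 = 417 + 3*I*√5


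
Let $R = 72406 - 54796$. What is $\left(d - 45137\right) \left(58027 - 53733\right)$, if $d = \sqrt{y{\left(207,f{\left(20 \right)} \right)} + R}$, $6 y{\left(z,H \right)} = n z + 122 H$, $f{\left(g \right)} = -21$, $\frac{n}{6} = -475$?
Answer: $-193818278 + 4294 i \sqrt{81142} \approx -1.9382 \cdot 10^{8} + 1.2232 \cdot 10^{6} i$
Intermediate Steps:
$n = -2850$ ($n = 6 \left(-475\right) = -2850$)
$y{\left(z,H \right)} = - 475 z + \frac{61 H}{3}$ ($y{\left(z,H \right)} = \frac{- 2850 z + 122 H}{6} = - 475 z + \frac{61 H}{3}$)
$R = 17610$
$d = i \sqrt{81142}$ ($d = \sqrt{\left(\left(-475\right) 207 + \frac{61}{3} \left(-21\right)\right) + 17610} = \sqrt{\left(-98325 - 427\right) + 17610} = \sqrt{-98752 + 17610} = \sqrt{-81142} = i \sqrt{81142} \approx 284.85 i$)
$\left(d - 45137\right) \left(58027 - 53733\right) = \left(i \sqrt{81142} - 45137\right) \left(58027 - 53733\right) = \left(-45137 + i \sqrt{81142}\right) 4294 = -193818278 + 4294 i \sqrt{81142}$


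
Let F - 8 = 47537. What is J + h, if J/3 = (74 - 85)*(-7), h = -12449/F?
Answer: 10970446/47545 ≈ 230.74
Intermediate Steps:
F = 47545 (F = 8 + 47537 = 47545)
h = -12449/47545 ≈ -0.26184
J = 231 (J = 3*((74 - 85)*(-7)) = 3*(-11*(-7)) = 3*77 = 231)
J + h = 231 - 12449/47545 = 10970446/47545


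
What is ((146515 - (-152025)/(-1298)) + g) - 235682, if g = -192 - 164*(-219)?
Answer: -69521039/1298 ≈ -53560.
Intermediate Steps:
g = 35724 (g = -192 + 35916 = 35724)
((146515 - (-152025)/(-1298)) + g) - 235682 = ((146515 - (-152025)/(-1298)) + 35724) - 235682 = ((146515 - (-152025)*(-1)/1298) + 35724) - 235682 = ((146515 - 1*152025/1298) + 35724) - 235682 = ((146515 - 152025/1298) + 35724) - 235682 = (190024445/1298 + 35724) - 235682 = 236394197/1298 - 235682 = -69521039/1298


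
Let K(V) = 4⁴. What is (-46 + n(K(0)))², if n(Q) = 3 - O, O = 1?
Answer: 1936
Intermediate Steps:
K(V) = 256
n(Q) = 2 (n(Q) = 3 - 1*1 = 3 - 1 = 2)
(-46 + n(K(0)))² = (-46 + 2)² = (-44)² = 1936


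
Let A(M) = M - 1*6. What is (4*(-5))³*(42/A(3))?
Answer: 112000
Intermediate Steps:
A(M) = -6 + M (A(M) = M - 6 = -6 + M)
(4*(-5))³*(42/A(3)) = (4*(-5))³*(42/(-6 + 3)) = (-20)³*(42/(-3)) = -336000*(-1)/3 = -8000*(-14) = 112000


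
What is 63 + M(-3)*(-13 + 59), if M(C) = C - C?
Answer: 63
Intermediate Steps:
M(C) = 0
63 + M(-3)*(-13 + 59) = 63 + 0*(-13 + 59) = 63 + 0*46 = 63 + 0 = 63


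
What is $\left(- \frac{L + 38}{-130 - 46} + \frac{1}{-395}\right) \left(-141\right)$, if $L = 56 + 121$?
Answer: $- \frac{11949609}{69520} \approx -171.89$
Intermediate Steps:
$L = 177$
$\left(- \frac{L + 38}{-130 - 46} + \frac{1}{-395}\right) \left(-141\right) = \left(- \frac{177 + 38}{-130 - 46} + \frac{1}{-395}\right) \left(-141\right) = \left(- \frac{215}{-176} - \frac{1}{395}\right) \left(-141\right) = \left(- \frac{215 \left(-1\right)}{176} - \frac{1}{395}\right) \left(-141\right) = \left(\left(-1\right) \left(- \frac{215}{176}\right) - \frac{1}{395}\right) \left(-141\right) = \left(\frac{215}{176} - \frac{1}{395}\right) \left(-141\right) = \frac{84749}{69520} \left(-141\right) = - \frac{11949609}{69520}$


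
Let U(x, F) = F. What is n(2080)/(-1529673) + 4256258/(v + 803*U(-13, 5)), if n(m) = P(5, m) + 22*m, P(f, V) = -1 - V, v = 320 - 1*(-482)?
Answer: 6510472541891/7368434841 ≈ 883.56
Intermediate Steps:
v = 802 (v = 320 + 482 = 802)
n(m) = -1 + 21*m (n(m) = (-1 - m) + 22*m = -1 + 21*m)
n(2080)/(-1529673) + 4256258/(v + 803*U(-13, 5)) = (-1 + 21*2080)/(-1529673) + 4256258/(802 + 803*5) = (-1 + 43680)*(-1/1529673) + 4256258/(802 + 4015) = 43679*(-1/1529673) + 4256258/4817 = -43679/1529673 + 4256258*(1/4817) = -43679/1529673 + 4256258/4817 = 6510472541891/7368434841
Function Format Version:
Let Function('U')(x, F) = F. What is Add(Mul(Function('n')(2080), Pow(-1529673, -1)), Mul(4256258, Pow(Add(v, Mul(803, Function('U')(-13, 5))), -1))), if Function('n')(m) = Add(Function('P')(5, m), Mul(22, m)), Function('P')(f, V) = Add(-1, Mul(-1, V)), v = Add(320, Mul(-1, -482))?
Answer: Rational(6510472541891, 7368434841) ≈ 883.56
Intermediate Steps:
v = 802 (v = Add(320, 482) = 802)
Function('n')(m) = Add(-1, Mul(21, m)) (Function('n')(m) = Add(Add(-1, Mul(-1, m)), Mul(22, m)) = Add(-1, Mul(21, m)))
Add(Mul(Function('n')(2080), Pow(-1529673, -1)), Mul(4256258, Pow(Add(v, Mul(803, Function('U')(-13, 5))), -1))) = Add(Mul(Add(-1, Mul(21, 2080)), Pow(-1529673, -1)), Mul(4256258, Pow(Add(802, Mul(803, 5)), -1))) = Add(Mul(Add(-1, 43680), Rational(-1, 1529673)), Mul(4256258, Pow(Add(802, 4015), -1))) = Add(Mul(43679, Rational(-1, 1529673)), Mul(4256258, Pow(4817, -1))) = Add(Rational(-43679, 1529673), Mul(4256258, Rational(1, 4817))) = Add(Rational(-43679, 1529673), Rational(4256258, 4817)) = Rational(6510472541891, 7368434841)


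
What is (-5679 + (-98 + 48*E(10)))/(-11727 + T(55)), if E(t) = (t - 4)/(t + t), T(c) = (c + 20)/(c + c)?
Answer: 633886/1289895 ≈ 0.49142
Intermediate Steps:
T(c) = (20 + c)/(2*c) (T(c) = (20 + c)/((2*c)) = (20 + c)*(1/(2*c)) = (20 + c)/(2*c))
E(t) = (-4 + t)/(2*t) (E(t) = (-4 + t)/((2*t)) = (-4 + t)*(1/(2*t)) = (-4 + t)/(2*t))
(-5679 + (-98 + 48*E(10)))/(-11727 + T(55)) = (-5679 + (-98 + 48*((½)*(-4 + 10)/10)))/(-11727 + (½)*(20 + 55)/55) = (-5679 + (-98 + 48*((½)*(⅒)*6)))/(-11727 + (½)*(1/55)*75) = (-5679 + (-98 + 48*(3/10)))/(-11727 + 15/22) = (-5679 + (-98 + 72/5))/(-257979/22) = (-5679 - 418/5)*(-22/257979) = -28813/5*(-22/257979) = 633886/1289895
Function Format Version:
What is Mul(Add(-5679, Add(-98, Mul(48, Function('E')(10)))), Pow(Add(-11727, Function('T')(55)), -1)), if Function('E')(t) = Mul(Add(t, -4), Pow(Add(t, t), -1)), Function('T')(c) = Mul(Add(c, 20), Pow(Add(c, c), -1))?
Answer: Rational(633886, 1289895) ≈ 0.49142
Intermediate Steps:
Function('T')(c) = Mul(Rational(1, 2), Pow(c, -1), Add(20, c)) (Function('T')(c) = Mul(Add(20, c), Pow(Mul(2, c), -1)) = Mul(Add(20, c), Mul(Rational(1, 2), Pow(c, -1))) = Mul(Rational(1, 2), Pow(c, -1), Add(20, c)))
Function('E')(t) = Mul(Rational(1, 2), Pow(t, -1), Add(-4, t)) (Function('E')(t) = Mul(Add(-4, t), Pow(Mul(2, t), -1)) = Mul(Add(-4, t), Mul(Rational(1, 2), Pow(t, -1))) = Mul(Rational(1, 2), Pow(t, -1), Add(-4, t)))
Mul(Add(-5679, Add(-98, Mul(48, Function('E')(10)))), Pow(Add(-11727, Function('T')(55)), -1)) = Mul(Add(-5679, Add(-98, Mul(48, Mul(Rational(1, 2), Pow(10, -1), Add(-4, 10))))), Pow(Add(-11727, Mul(Rational(1, 2), Pow(55, -1), Add(20, 55))), -1)) = Mul(Add(-5679, Add(-98, Mul(48, Mul(Rational(1, 2), Rational(1, 10), 6)))), Pow(Add(-11727, Mul(Rational(1, 2), Rational(1, 55), 75)), -1)) = Mul(Add(-5679, Add(-98, Mul(48, Rational(3, 10)))), Pow(Add(-11727, Rational(15, 22)), -1)) = Mul(Add(-5679, Add(-98, Rational(72, 5))), Pow(Rational(-257979, 22), -1)) = Mul(Add(-5679, Rational(-418, 5)), Rational(-22, 257979)) = Mul(Rational(-28813, 5), Rational(-22, 257979)) = Rational(633886, 1289895)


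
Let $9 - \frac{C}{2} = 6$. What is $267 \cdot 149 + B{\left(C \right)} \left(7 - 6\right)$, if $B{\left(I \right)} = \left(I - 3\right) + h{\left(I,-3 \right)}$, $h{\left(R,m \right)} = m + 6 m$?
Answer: $39765$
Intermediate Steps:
$C = 6$ ($C = 18 - 12 = 6$)
$h{\left(R,m \right)} = 7 m$
$B{\left(I \right)} = -24 + I$ ($B{\left(I \right)} = \left(I - 3\right) + 7 \left(-3\right) = \left(-3 + I\right) - 21 = -24 + I$)
$267 \cdot 149 + B{\left(C \right)} \left(7 - 6\right) = 267 \cdot 149 + \left(-24 + 6\right) \left(7 - 6\right) = 39783 - 18 = 39765$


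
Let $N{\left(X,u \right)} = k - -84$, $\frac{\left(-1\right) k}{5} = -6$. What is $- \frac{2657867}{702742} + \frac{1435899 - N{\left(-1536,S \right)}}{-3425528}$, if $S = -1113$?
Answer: $- \frac{219860527201}{52331791256} \approx -4.2013$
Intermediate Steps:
$k = 30$ ($k = \left(-5\right) \left(-6\right) = 30$)
$N{\left(X,u \right)} = 114$ ($N{\left(X,u \right)} = 30 - -84 = 30 + 84 = 114$)
$- \frac{2657867}{702742} + \frac{1435899 - N{\left(-1536,S \right)}}{-3425528} = - \frac{2657867}{702742} + \frac{1435899 - 114}{-3425528} = \left(-2657867\right) \frac{1}{702742} + \left(1435899 - 114\right) \left(- \frac{1}{3425528}\right) = - \frac{2657867}{702742} + 1435785 \left(- \frac{1}{3425528}\right) = - \frac{2657867}{702742} - \frac{1435785}{3425528} = - \frac{219860527201}{52331791256}$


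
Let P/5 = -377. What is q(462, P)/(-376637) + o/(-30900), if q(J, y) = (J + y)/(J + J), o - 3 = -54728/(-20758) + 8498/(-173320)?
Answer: -20350256932516523/115145864075185482000 ≈ -0.00017673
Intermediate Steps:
P = -1885 (P = 5*(-377) = -1885)
o = 717942327/128492020 (o = 3 + (-54728/(-20758) + 8498/(-173320)) = 3 + (-54728*(-1/20758) + 8498*(-1/173320)) = 3 + (27364/10379 - 607/12380) = 3 + 332466267/128492020 = 717942327/128492020 ≈ 5.5874)
q(J, y) = (J + y)/(2*J) (q(J, y) = (J + y)/((2*J)) = (J + y)*(1/(2*J)) = (J + y)/(2*J))
q(462, P)/(-376637) + o/(-30900) = ((½)*(462 - 1885)/462)/(-376637) + (717942327/128492020)/(-30900) = ((½)*(1/462)*(-1423))*(-1/376637) + (717942327/128492020)*(-1/30900) = -1423/924*(-1/376637) - 239314109/1323467806000 = 1423/348012588 - 239314109/1323467806000 = -20350256932516523/115145864075185482000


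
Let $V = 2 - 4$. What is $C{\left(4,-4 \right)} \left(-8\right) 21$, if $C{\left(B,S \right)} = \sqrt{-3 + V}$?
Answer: $- 168 i \sqrt{5} \approx - 375.66 i$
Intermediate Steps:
$V = -2$ ($V = 2 - 4 = -2$)
$C{\left(B,S \right)} = i \sqrt{5}$ ($C{\left(B,S \right)} = \sqrt{-3 - 2} = \sqrt{-5} = i \sqrt{5}$)
$C{\left(4,-4 \right)} \left(-8\right) 21 = i \sqrt{5} \left(-8\right) 21 = - 8 i \sqrt{5} \cdot 21 = - 168 i \sqrt{5}$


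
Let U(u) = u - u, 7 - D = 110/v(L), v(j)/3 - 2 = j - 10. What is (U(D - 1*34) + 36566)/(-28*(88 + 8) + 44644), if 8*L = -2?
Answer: 18283/20978 ≈ 0.87153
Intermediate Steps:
L = -¼ (L = (⅛)*(-2) = -¼ ≈ -0.25000)
v(j) = -24 + 3*j (v(j) = 6 + 3*(j - 10) = 6 + 3*(-10 + j) = 6 + (-30 + 3*j) = -24 + 3*j)
D = 103/9 (D = 7 - 110/(-24 + 3*(-¼)) = 7 - 110/(-24 - ¾) = 7 - 110/(-99/4) = 7 - 110*(-4)/99 = 7 - 1*(-40/9) = 7 + 40/9 = 103/9 ≈ 11.444)
U(u) = 0
(U(D - 1*34) + 36566)/(-28*(88 + 8) + 44644) = (0 + 36566)/(-28*(88 + 8) + 44644) = 36566/(-28*96 + 44644) = 36566/(-2688 + 44644) = 36566/41956 = 36566*(1/41956) = 18283/20978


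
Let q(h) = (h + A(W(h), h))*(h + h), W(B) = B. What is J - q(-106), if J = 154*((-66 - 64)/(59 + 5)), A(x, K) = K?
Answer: -724109/16 ≈ -45257.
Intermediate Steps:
q(h) = 4*h**2 (q(h) = (h + h)*(h + h) = (2*h)*(2*h) = 4*h**2)
J = -5005/16 (J = 154*(-130/64) = 154*(-130*1/64) = 154*(-65/32) = -5005/16 ≈ -312.81)
J - q(-106) = -5005/16 - 4*(-106)**2 = -5005/16 - 4*11236 = -5005/16 - 1*44944 = -5005/16 - 44944 = -724109/16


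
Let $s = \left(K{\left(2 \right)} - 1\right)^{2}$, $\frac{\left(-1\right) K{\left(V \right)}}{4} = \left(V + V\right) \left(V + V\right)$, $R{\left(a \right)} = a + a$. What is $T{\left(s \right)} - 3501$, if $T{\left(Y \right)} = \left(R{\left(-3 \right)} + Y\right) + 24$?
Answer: $742$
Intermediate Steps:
$R{\left(a \right)} = 2 a$
$K{\left(V \right)} = - 16 V^{2}$ ($K{\left(V \right)} = - 4 \left(V + V\right) \left(V + V\right) = - 4 \cdot 2 V 2 V = - 4 \cdot 4 V^{2} = - 16 V^{2}$)
$s = 4225$ ($s = \left(- 16 \cdot 2^{2} - 1\right)^{2} = \left(\left(-16\right) 4 - 1\right)^{2} = \left(-64 - 1\right)^{2} = \left(-65\right)^{2} = 4225$)
$T{\left(Y \right)} = 18 + Y$ ($T{\left(Y \right)} = \left(2 \left(-3\right) + Y\right) + 24 = \left(-6 + Y\right) + 24 = 18 + Y$)
$T{\left(s \right)} - 3501 = \left(18 + 4225\right) - 3501 = 4243 - 3501 = 742$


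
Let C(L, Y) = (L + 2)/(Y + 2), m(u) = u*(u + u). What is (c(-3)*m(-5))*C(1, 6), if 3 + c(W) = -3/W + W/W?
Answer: -75/4 ≈ -18.750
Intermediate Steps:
m(u) = 2*u**2 (m(u) = u*(2*u) = 2*u**2)
c(W) = -2 - 3/W (c(W) = -3 + (-3/W + W/W) = -3 + (-3/W + 1) = -3 + (1 - 3/W) = -2 - 3/W)
C(L, Y) = (2 + L)/(2 + Y)
(c(-3)*m(-5))*C(1, 6) = ((-2 - 3/(-3))*(2*(-5)**2))*((2 + 1)/(2 + 6)) = ((-2 - 3*(-1/3))*(2*25))*(3/8) = ((-2 + 1)*50)*((1/8)*3) = -1*50*(3/8) = -50*3/8 = -75/4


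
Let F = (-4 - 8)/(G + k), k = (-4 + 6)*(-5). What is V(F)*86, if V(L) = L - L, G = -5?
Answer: 0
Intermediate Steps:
k = -10 (k = 2*(-5) = -10)
F = ⅘ (F = (-4 - 8)/(-5 - 10) = -12/(-15) = -12*(-1/15) = ⅘ ≈ 0.80000)
V(L) = 0
V(F)*86 = 0*86 = 0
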